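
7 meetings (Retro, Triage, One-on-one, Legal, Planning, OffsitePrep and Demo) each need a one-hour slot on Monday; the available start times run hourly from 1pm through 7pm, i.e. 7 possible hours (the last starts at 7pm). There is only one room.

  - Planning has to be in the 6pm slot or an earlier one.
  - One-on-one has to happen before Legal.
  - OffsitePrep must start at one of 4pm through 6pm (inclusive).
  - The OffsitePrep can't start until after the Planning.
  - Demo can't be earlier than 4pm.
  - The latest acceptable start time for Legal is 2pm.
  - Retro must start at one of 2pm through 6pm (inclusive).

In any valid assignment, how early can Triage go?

3pm

Triage at 3pm is achievable: Legal -> 2pm, Triage -> 3pm, OffsitePrep -> 5pm, Planning -> 4pm, Demo -> 7pm, One-on-one -> 1pm, Retro -> 6pm.
Nothing earlier works — the capacity limit rule out every hour before 3pm.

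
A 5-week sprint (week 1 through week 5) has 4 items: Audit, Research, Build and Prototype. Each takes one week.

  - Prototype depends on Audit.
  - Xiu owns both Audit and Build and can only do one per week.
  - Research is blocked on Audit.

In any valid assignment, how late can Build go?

week 5

Build at week 5 is achievable: Build -> week 5; Research -> week 2; Prototype -> week 2; Audit -> week 1.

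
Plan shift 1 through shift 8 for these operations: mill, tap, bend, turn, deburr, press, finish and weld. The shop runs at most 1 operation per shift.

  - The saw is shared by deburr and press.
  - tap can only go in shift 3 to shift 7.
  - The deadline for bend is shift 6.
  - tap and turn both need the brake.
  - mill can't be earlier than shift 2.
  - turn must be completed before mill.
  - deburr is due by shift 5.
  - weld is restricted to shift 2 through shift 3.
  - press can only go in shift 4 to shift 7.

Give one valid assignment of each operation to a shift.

weld -> shift 2; finish -> shift 8; deburr -> shift 1; turn -> shift 6; bend -> shift 5; press -> shift 4; mill -> shift 7; tap -> shift 3

Checking: turn(shift 6) before mill(shift 7); deburr(shift 1) != press(shift 4); tap(shift 3) != turn(shift 6); mill=shift 7 in [shift 2,shift 8]; bend=shift 5 in [shift 1,shift 6]; press=shift 4 in [shift 4,shift 7]; tap=shift 3 in [shift 3,shift 7]; deburr=shift 1 in [shift 1,shift 5]; weld=shift 2 in [shift 2,shift 3]; max 1 per shift (cap 1).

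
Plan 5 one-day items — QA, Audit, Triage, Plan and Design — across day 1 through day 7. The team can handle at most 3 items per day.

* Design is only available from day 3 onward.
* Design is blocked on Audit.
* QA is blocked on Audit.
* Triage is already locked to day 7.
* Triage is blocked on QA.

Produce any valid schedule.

Plan -> day 1, Audit -> day 1, Design -> day 3, QA -> day 2, Triage -> day 7

Checking: QA(day 2) before Triage(day 7); Audit(day 1) before Design(day 3); Audit(day 1) before QA(day 2); Design=day 3 in [day 3,day 7]; Triage=day 7 in [day 7,day 7]; max 2 per day (cap 3).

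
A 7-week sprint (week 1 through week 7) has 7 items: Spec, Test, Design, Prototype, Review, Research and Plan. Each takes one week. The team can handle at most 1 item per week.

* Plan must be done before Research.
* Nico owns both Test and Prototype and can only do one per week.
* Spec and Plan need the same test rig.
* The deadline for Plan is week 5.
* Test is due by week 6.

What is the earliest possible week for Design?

week 1

Design at week 1 is achievable: Design=week 1, Review=week 7, Plan=week 2, Test=week 3, Spec=week 5, Research=week 4, Prototype=week 6.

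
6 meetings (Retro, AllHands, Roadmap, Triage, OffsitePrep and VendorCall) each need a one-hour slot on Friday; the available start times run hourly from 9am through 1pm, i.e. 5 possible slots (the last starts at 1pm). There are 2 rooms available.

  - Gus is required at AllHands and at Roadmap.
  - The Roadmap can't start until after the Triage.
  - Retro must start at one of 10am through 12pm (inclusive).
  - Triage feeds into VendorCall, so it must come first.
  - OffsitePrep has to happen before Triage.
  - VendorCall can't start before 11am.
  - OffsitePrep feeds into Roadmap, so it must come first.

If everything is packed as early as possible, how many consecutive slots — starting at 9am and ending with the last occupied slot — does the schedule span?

3

The precedence chain requires at least 3 distinct slots.
With at most 2 per slot and 6 meetings, at least 3 slots are needed.
3 works (last occupied slot: 11am): for example Retro=10am, AllHands=9am, VendorCall=11am, OffsitePrep=9am, Roadmap=11am, Triage=10am.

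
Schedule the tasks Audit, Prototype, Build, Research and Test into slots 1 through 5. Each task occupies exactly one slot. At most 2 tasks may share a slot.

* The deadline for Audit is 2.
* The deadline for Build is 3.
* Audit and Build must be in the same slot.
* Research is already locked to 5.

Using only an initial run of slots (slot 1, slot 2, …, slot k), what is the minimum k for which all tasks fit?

With at most 2 per slot and 5 tasks, at least 3 slots are needed.
Research can't be placed before 5, so the schedule must run through at least slot 5.
5 works (last occupied slot: 5): for example Build=1; Test=2; Prototype=2; Audit=1; Research=5.

5 slots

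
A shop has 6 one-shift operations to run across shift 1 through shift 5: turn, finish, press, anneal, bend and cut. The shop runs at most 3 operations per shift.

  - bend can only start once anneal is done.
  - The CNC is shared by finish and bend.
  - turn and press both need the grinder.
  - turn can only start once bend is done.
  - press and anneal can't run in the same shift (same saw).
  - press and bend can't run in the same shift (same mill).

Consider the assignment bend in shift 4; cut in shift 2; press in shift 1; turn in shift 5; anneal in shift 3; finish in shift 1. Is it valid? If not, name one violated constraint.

Yes

The shop runs at most 3 operations per shift — holds.
press and bend can't run in the same shift (same mill) — holds.
turn can only start once bend is done — holds.
turn and press both need the grinder — holds.
press and anneal can't run in the same shift (same saw) — holds.
bend can only start once anneal is done — holds.
The CNC is shared by finish and bend — holds.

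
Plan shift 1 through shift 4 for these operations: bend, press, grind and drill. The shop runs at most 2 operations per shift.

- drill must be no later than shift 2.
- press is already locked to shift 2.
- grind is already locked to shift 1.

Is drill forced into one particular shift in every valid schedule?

No

drill can be shift 1 (e.g. press -> shift 2; bend -> shift 2; grind -> shift 1; drill -> shift 1) or shift 2 (e.g. bend=shift 1, grind=shift 1, press=shift 2, drill=shift 2).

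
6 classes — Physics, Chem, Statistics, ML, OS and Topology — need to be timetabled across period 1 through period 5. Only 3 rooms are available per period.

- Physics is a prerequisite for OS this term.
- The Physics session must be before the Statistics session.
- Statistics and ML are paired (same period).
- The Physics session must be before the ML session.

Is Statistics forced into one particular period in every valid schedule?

No

Statistics can be period 2 (e.g. Statistics=period 2, Physics=period 1, Chem=period 1, OS=period 2, Topology=period 1, ML=period 2) or period 3 (e.g. Physics -> period 1, OS -> period 2, Chem -> period 1, ML -> period 3, Topology -> period 1, Statistics -> period 3).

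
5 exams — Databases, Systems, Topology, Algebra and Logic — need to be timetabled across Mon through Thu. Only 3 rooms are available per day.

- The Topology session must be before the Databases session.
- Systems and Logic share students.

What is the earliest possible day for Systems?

Systems at Mon is achievable: Topology=Mon; Logic=Tue; Databases=Tue; Algebra=Mon; Systems=Mon.

Mon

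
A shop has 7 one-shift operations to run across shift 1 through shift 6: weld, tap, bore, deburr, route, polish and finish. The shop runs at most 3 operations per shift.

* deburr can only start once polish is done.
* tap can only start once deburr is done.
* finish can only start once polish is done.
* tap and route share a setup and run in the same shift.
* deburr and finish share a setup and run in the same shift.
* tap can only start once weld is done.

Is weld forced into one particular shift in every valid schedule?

No

weld can be shift 1 (e.g. route=shift 3; polish=shift 1; bore=shift 1; tap=shift 3; deburr=shift 2; weld=shift 1; finish=shift 2) or shift 2 (e.g. route -> shift 3; deburr -> shift 2; finish -> shift 2; tap -> shift 3; bore -> shift 1; weld -> shift 2; polish -> shift 1).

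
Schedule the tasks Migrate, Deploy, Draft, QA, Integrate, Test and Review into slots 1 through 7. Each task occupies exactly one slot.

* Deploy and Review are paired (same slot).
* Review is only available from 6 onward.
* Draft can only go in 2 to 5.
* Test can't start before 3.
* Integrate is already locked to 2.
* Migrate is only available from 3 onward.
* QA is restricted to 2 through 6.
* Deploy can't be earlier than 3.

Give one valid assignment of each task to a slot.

QA=2, Draft=2, Integrate=2, Migrate=3, Deploy=6, Test=3, Review=6

Checking: Deploy = Review = 6; Review=6 in [6,7]; Integrate=2 in [2,2]; Migrate=3 in [3,7]; Draft=2 in [2,5]; Test=3 in [3,7]; Deploy=6 in [3,7]; QA=2 in [2,6].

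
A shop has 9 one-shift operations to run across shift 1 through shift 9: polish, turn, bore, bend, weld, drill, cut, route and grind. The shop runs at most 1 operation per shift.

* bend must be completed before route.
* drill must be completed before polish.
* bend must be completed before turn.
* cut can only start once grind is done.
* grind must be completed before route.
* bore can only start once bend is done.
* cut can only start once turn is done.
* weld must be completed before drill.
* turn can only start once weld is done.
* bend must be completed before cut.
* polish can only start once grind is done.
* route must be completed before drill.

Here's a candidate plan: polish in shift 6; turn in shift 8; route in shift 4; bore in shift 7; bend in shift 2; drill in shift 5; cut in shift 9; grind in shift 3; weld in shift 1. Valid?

route must be completed before drill — holds.
bend must be completed before route — holds.
The shop runs at most 1 operation per shift — holds.
weld must be completed before drill — holds.
bend must be completed before cut — holds.
bore can only start once bend is done — holds.
drill must be completed before polish — holds.
turn can only start once weld is done — holds.
polish can only start once grind is done — holds.
cut can only start once turn is done — holds.
grind must be completed before route — holds.
cut can only start once grind is done — holds.
bend must be completed before turn — holds.

Yes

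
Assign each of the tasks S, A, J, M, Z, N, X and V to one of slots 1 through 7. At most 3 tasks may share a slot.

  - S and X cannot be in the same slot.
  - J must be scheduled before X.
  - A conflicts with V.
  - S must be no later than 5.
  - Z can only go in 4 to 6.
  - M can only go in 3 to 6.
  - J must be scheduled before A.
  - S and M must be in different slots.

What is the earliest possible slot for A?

2

Precedence pushes A to at least 2.
A at 2 is achievable: Z in 4, N in 1, X in 2, S in 1, J in 1, A in 2, M in 3, V in 3.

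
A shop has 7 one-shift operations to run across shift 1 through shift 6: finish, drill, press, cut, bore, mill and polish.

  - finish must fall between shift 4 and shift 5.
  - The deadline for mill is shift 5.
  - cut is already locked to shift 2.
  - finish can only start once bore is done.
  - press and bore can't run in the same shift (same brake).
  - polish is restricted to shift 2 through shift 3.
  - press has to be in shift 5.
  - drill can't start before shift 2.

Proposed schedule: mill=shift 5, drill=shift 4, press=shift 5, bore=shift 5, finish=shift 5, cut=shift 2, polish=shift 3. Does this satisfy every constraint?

finish must fall between shift 4 and shift 5 — holds.
finish can only start once bore is done — violated.
drill can't start before shift 2 — holds.
press has to be in shift 5 — holds.
cut is already locked to shift 2 — holds.
The deadline for mill is shift 5 — holds.
press and bore can't run in the same shift (same brake) — violated.
polish is restricted to shift 2 through shift 3 — holds.

No. press and bore can't run in the same shift (same brake) is not satisfied.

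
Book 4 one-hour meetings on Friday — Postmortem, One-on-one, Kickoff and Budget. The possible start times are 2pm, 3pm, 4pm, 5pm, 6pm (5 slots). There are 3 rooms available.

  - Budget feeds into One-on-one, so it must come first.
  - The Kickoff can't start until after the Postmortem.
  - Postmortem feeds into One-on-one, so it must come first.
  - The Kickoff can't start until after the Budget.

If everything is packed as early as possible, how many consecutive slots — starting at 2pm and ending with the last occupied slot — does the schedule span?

2 slots

The precedence chain requires at least 2 distinct slots.
With at most 3 per slot and 4 meetings, at least 2 slots are needed.
2 works (last occupied slot: 3pm): for example Budget in 2pm, Postmortem in 2pm, Kickoff in 3pm, One-on-one in 3pm.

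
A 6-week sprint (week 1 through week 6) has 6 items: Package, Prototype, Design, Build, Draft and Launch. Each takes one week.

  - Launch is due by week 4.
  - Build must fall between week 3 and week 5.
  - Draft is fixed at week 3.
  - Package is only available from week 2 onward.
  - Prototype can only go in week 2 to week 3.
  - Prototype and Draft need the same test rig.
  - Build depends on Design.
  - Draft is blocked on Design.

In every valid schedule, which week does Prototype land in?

week 2

Prototype's window is week 2–week 3.
Draft is fixed at week 3, and Prototype can't share a week with Draft.
So Prototype must be week 2.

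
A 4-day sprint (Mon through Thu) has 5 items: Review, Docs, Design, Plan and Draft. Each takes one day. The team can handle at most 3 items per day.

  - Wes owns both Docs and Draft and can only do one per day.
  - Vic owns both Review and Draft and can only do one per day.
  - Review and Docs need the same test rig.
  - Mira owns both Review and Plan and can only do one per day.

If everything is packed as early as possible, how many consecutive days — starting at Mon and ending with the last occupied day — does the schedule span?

With at most 3 per day and 5 work items, at least 2 days are needed.
Could 2 days be enough, i.e. nothing placed later than Tue? No: Review, Docs and Draft must all be in different days (Review/Docs can't share; Review/Draft can't share; Docs/Draft can't share), but only 2 days are available: 3 work items can't fit in 2 distinct days.
So 2 days is not enough.
3 works (last occupied day: Wed): for example Draft=Wed, Design=Mon, Review=Mon, Plan=Tue, Docs=Tue.

3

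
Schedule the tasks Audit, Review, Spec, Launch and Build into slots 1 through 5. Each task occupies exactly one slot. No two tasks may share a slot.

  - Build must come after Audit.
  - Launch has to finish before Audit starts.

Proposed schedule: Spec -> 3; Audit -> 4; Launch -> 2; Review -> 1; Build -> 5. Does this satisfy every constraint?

Valid

Launch has to finish before Audit starts — holds.
No two tasks may share a slot — holds.
Build must come after Audit — holds.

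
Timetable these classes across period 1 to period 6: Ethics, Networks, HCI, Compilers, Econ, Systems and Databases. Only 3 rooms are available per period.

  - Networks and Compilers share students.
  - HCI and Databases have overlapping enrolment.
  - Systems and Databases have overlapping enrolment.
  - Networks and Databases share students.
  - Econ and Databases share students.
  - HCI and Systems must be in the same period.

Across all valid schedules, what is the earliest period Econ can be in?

period 1

Econ at period 1 is achievable: HCI in period 2, Networks in period 1, Ethics in period 1, Compilers in period 2, Systems in period 2, Econ in period 1, Databases in period 3.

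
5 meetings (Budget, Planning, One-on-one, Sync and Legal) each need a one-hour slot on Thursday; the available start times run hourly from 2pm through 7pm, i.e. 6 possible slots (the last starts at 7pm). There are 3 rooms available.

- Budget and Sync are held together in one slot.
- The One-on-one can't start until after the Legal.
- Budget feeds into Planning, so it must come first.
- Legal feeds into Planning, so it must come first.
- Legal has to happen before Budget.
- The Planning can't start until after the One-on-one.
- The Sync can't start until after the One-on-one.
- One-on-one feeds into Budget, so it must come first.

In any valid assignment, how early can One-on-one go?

3pm

Precedence pushes One-on-one to at least 3pm; downstream work caps One-on-one at 5pm.
One-on-one at 3pm is achievable: Budget -> 4pm, Legal -> 2pm, Sync -> 4pm, Planning -> 5pm, One-on-one -> 3pm.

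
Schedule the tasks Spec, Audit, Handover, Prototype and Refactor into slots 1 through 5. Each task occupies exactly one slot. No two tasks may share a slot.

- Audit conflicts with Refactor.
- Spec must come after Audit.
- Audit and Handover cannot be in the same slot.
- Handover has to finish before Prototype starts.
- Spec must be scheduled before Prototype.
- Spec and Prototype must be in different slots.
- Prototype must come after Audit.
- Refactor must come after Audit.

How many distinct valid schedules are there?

Splitting on Spec: it can be 2 (3), 3 (5), 4 (3). Listing each branch's schedules as (Audit, Handover, Prototype, Refactor):
Spec=2: (1,3,4,5) (1,3,5,4) (1,4,5,3) — 3.
Spec=3: (1,2,4,5) (1,2,5,4) (1,4,5,2) (2,1,4,5) (2,1,5,4) — 5.
Spec=4: (1,2,5,3) (1,3,5,2) (2,1,5,3) — 3.
Summing: 3 + 5 + 3 = 11.

11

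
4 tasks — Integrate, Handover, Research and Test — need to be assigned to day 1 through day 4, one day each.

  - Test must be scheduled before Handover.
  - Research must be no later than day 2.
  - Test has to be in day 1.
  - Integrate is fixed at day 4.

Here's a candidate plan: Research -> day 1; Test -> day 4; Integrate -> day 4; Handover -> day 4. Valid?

No — it violates: Test has to be in day 1

Integrate is fixed at day 4 — holds.
Test must be scheduled before Handover — violated.
Test has to be in day 1 — violated.
Research must be no later than day 2 — holds.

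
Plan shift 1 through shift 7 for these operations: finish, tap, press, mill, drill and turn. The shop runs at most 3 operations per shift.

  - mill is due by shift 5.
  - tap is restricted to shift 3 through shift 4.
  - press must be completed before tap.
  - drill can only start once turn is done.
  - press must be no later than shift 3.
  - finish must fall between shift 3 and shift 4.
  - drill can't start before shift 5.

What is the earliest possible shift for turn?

Downstream work caps turn at shift 6.
turn at shift 1 is achievable: tap=shift 3, finish=shift 3, drill=shift 5, turn=shift 1, press=shift 1, mill=shift 1.

shift 1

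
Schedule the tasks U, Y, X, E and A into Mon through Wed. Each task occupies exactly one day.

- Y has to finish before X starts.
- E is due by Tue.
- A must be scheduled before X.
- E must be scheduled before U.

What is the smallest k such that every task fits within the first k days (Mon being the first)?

The precedence chain requires at least 2 distinct days.
2 works (last occupied day: Tue): for example E in Mon, X in Tue, Y in Mon, U in Tue, A in Mon.

2 days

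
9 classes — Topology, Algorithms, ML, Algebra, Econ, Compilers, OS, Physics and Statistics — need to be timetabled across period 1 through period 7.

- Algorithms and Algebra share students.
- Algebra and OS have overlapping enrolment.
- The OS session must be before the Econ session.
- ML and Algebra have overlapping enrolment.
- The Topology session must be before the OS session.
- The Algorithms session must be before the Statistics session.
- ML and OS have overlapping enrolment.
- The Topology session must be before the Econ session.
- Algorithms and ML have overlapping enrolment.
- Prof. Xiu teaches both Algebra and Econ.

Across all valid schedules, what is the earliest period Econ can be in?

period 3

Precedence pushes Econ to at least period 3.
Econ at period 3 is achievable: Econ in period 3, Topology in period 1, Compilers in period 1, Algorithms in period 1, Algebra in period 4, Physics in period 1, OS in period 2, Statistics in period 2, ML in period 3.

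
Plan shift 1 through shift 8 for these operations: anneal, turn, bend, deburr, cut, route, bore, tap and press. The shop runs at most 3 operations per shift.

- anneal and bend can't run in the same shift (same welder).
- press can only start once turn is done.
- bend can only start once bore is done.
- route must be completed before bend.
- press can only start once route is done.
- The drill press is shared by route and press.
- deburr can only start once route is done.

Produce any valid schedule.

bore -> shift 1, bend -> shift 2, tap -> shift 3, anneal -> shift 3, deburr -> shift 2, cut -> shift 3, route -> shift 1, turn -> shift 1, press -> shift 2

Checking: route(shift 1) before deburr(shift 2); bore(shift 1) before bend(shift 2); route(shift 1) before bend(shift 2); route(shift 1) before press(shift 2); turn(shift 1) before press(shift 2); route(shift 1) != press(shift 2); anneal(shift 3) != bend(shift 2); max 3 per shift (cap 3).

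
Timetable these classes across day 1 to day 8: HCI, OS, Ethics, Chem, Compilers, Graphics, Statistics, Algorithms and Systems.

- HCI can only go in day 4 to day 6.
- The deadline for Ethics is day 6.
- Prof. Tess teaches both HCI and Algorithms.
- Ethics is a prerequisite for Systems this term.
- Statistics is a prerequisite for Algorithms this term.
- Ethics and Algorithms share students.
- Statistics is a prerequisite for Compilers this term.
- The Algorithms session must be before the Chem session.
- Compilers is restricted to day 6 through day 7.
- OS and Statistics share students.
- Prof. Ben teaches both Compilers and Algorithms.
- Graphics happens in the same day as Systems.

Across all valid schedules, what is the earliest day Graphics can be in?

day 2

Graphics must be in the same day as Systems, which can't be before day 2, so Graphics is at least day 2.
Graphics at day 2 is achievable: Chem=day 3, OS=day 2, Graphics=day 2, Algorithms=day 2, Systems=day 2, Ethics=day 1, Statistics=day 1, Compilers=day 6, HCI=day 4.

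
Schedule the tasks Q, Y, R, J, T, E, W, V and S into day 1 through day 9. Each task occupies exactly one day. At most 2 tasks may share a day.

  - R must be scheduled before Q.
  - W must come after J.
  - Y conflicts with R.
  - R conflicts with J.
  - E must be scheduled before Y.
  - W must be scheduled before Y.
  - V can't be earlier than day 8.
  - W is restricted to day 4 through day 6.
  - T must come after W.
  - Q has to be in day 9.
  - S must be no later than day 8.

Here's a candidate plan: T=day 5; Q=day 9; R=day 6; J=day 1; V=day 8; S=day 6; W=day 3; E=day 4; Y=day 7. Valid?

Invalid. W is restricted to day 4 through day 6.

Q has to be in day 9 — holds.
W must be scheduled before Y — holds.
W must come after J — holds.
R must be scheduled before Q — holds.
W is restricted to day 4 through day 6 — violated.
Y conflicts with R — holds.
E must be scheduled before Y — holds.
V can't be earlier than day 8 — holds.
S must be no later than day 8 — holds.
R conflicts with J — holds.
At most 2 tasks may share a day — holds.
T must come after W — holds.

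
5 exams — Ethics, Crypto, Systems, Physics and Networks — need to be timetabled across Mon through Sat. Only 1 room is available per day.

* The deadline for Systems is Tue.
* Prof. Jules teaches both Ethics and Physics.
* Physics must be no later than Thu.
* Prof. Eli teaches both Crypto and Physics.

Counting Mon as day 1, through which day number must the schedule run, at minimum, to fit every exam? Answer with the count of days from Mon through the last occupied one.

With at most 1 per day and 5 exams, at least 5 days are needed.
5 works (last occupied day: Fri): for example Physics -> Tue, Crypto -> Thu, Systems -> Mon, Ethics -> Wed, Networks -> Fri.

5 days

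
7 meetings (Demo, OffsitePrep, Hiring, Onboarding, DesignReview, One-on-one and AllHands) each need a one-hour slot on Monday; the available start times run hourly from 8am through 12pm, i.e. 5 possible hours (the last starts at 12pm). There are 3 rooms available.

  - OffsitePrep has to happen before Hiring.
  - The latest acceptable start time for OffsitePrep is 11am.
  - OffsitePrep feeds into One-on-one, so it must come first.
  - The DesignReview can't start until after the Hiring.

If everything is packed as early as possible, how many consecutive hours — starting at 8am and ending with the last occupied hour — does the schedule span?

3 hours

The precedence chain requires at least 3 distinct hours.
With at most 3 per hour and 7 meetings, at least 3 hours are needed.
3 works (last occupied hour: 10am): for example DesignReview -> 10am, AllHands -> 9am, Onboarding -> 8am, OffsitePrep -> 8am, Hiring -> 9am, Demo -> 8am, One-on-one -> 9am.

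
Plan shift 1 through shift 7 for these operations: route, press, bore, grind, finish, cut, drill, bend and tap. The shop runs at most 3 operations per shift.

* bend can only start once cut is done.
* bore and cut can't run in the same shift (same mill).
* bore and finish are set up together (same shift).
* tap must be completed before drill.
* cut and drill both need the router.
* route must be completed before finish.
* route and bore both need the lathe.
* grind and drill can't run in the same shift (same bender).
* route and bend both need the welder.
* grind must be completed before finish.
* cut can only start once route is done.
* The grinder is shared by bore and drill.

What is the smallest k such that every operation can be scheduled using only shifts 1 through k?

The precedence chain requires at least 3 distinct shifts.
With at most 3 per shift and 9 operations, at least 3 shifts are needed.
Could 3 shifts be enough, i.e. nothing placed later than shift 3? No: finish must come after route (at shift 1 or later) → {shift 2, shift 3}; route must come before finish (at shift 3 or earlier) → {shift 1, shift 2}; bend must come after cut (at shift 1 or later) → {shift 2, shift 3}; cut must come before bend (at shift 3 or earlier) → {shift 1, shift 2}; cut must come after route (at shift 1 or later) → {shift 2}; drill must come after tap (at shift 1 or later) → {shift 2, shift 3}; bore must be in the same shift as finish (in {shift 2, shift 3}) → {shift 2, shift 3}; bore can't share with cut (shift 2) → {shift 3}; drill can't share with cut (shift 2) → {shift 3}; drill can't share with bore (shift 3) → nothing is left.
So 3 shifts is not enough.
4 works (last occupied shift: shift 4): for example drill in shift 4; cut in shift 3; route in shift 1; press in shift 2; bore in shift 2; bend in shift 4; tap in shift 1; finish in shift 2; grind in shift 1.

4 shifts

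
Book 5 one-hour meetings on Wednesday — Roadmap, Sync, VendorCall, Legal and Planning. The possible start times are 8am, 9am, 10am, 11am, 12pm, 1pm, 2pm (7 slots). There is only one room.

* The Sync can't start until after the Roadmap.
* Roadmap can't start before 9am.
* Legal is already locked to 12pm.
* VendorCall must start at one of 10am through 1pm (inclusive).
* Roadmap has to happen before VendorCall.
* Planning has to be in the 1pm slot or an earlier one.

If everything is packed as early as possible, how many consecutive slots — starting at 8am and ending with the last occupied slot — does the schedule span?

5

The precedence chain requires at least 2 distinct slots.
With at most 1 per slot and 5 meetings, at least 5 slots are needed.
Legal can't be placed before 12pm — that is slot 5 counting from 8am — so the schedule must run through at least 5 slots.
5 works (last occupied slot: 12pm): for example Sync=11am; VendorCall=10am; Roadmap=9am; Planning=8am; Legal=12pm.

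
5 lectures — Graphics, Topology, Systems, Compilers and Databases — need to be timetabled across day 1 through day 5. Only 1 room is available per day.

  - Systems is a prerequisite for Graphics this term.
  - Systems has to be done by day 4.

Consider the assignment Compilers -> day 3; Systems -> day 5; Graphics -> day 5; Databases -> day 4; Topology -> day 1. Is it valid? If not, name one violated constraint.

Invalid. Systems has to be done by day 4.

Systems is a prerequisite for Graphics this term — violated.
Only 1 room is available per day — violated.
Systems has to be done by day 4 — violated.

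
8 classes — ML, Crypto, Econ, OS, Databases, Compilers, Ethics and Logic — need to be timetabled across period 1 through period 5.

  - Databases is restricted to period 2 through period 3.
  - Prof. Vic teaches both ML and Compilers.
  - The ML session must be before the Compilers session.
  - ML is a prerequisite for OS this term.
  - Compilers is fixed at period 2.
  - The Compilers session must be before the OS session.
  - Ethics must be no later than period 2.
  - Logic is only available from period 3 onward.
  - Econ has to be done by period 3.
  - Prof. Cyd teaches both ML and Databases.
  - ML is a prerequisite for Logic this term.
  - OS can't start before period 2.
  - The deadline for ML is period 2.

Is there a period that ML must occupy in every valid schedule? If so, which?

period 1

ML's window is period 1–period 2.
Compilers is fixed at period 2, and ML can't share a period with Compilers.
So ML must be period 1.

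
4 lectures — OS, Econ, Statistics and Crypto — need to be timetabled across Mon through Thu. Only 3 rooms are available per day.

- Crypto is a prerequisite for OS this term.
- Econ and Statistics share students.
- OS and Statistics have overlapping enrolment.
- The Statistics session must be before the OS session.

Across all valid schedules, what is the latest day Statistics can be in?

Wed

Downstream work caps Statistics at Wed.
Statistics at Wed is achievable: Crypto in Mon, OS in Thu, Statistics in Wed, Econ in Mon.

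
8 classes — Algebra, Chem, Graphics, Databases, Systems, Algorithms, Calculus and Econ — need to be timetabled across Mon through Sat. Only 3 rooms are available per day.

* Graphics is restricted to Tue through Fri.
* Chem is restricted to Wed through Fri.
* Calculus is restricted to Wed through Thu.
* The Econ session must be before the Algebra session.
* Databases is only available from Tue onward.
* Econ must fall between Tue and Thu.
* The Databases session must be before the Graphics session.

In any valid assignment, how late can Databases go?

Thu

Databases is available from Tue; downstream work caps Databases at Thu.
Databases at Thu is achievable: Algebra=Wed; Algorithms=Mon; Graphics=Fri; Databases=Thu; Calculus=Wed; Chem=Wed; Econ=Tue; Systems=Mon.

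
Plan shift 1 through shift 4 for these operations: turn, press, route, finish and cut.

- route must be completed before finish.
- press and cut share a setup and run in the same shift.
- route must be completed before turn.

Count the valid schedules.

56

Splitting on turn: it can be shift 2 (12), shift 3 (20), shift 4 (24). Listing each branch's schedules as (press, route, finish, cut) by shift number:
turn=shift 2: (1,1,2,1) (1,1,3,1) (1,1,4,1) (2,1,2,2) (2,1,3,2) (2,1,4,2) (3,1,2,3) (3,1,3,3) (3,1,4,3) (4,1,2,4) (4,1,3,4) (4,1,4,4) — 12.
turn=shift 3: (1,1,2,1) (1,1,3,1) (1,1,4,1) (1,2,3,1) (1,2,4,1) (2,1,2,2) (2,1,3,2) (2,1,4,2) (2,2,3,2) (2,2,4,2) (3,1,2,3) (3,1,3,3) (3,1,4,3) (3,2,3,3) (3,2,4,3) (4,1,2,4) (4,1,3,4) (4,1,4,4) (4,2,3,4) (4,2,4,4) — 20.
turn=shift 4: (1,1,2,1) (1,1,3,1) (1,1,4,1) (1,2,3,1) (1,2,4,1) (1,3,4,1) (2,1,2,2) (2,1,3,2) (2,1,4,2) (2,2,3,2) (2,2,4,2) (2,3,4,2) (3,1,2,3) (3,1,3,3) (3,1,4,3) (3,2,3,3) (3,2,4,3) (3,3,4,3) (4,1,2,4) (4,1,3,4) (4,1,4,4) (4,2,3,4) (4,2,4,4) (4,3,4,4) — 24.
Summing: 12 + 20 + 24 = 56.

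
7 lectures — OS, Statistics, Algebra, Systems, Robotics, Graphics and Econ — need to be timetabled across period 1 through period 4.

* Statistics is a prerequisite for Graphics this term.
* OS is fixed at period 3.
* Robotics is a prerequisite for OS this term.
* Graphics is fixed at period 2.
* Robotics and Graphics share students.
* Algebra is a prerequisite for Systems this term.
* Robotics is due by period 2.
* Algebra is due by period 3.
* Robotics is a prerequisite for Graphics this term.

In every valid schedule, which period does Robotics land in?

period 1

Robotics's window is period 1–period 2.
Graphics is fixed at period 2, and Robotics can't share a period with Graphics.
So Robotics must be period 1.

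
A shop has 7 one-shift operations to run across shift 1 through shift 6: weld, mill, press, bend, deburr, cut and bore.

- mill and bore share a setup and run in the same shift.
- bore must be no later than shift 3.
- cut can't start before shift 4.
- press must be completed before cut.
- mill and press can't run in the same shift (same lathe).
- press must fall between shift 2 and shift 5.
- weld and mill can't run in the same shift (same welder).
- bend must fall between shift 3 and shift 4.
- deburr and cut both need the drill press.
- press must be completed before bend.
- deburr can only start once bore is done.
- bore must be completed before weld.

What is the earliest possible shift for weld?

shift 2

Precedence pushes weld to at least shift 2.
weld at shift 2 is achievable: cut in shift 4; bore in shift 1; bend in shift 3; weld in shift 2; deburr in shift 2; mill in shift 1; press in shift 2.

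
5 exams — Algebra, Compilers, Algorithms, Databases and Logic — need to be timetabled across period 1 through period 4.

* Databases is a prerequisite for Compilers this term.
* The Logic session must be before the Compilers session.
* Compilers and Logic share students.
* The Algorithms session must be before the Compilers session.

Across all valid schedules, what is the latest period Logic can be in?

Downstream work caps Logic at period 3.
Logic at period 3 is achievable: Compilers -> period 4, Algorithms -> period 1, Databases -> period 1, Logic -> period 3, Algebra -> period 1.

period 3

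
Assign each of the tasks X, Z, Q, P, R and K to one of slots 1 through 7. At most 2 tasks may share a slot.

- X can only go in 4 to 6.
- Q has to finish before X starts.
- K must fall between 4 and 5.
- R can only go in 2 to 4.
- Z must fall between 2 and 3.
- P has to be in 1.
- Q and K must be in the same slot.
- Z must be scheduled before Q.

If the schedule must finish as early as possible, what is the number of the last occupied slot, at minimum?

slot 5

The precedence chain requires at least 3 distinct slots.
With at most 2 per slot and 6 tasks, at least 3 slots are needed.
Propagating the time windows through the other constraints, X can't land before 5, so the schedule must run through at least slot 5.
5 works (last occupied slot: 5): for example P in 1; K in 4; X in 5; Q in 4; Z in 2; R in 2.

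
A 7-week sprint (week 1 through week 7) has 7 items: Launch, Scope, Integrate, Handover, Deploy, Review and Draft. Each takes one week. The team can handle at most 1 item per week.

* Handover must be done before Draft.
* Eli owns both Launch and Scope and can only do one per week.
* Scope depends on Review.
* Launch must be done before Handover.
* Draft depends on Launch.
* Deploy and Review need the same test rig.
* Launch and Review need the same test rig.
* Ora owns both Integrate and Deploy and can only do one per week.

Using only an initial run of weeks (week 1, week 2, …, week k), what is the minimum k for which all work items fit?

7 weeks

The precedence chain requires at least 3 distinct weeks.
With at most 1 per week and 7 work items, at least 7 weeks are needed.
7 works (last occupied week: week 7): for example Integrate in week 6, Deploy in week 7, Handover in week 2, Review in week 4, Draft in week 3, Launch in week 1, Scope in week 5.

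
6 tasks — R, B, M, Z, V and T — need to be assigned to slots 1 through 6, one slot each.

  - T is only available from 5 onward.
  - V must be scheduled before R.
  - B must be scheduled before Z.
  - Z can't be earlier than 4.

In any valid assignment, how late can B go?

Downstream work caps B at 5.
B at 5 is achievable: Z -> 6; T -> 5; B -> 5; V -> 1; M -> 1; R -> 2.

5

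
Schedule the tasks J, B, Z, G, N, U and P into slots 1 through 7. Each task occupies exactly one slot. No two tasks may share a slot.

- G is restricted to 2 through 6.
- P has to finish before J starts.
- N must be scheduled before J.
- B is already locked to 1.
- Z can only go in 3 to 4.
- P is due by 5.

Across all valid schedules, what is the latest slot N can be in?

Downstream work caps N at 6.
N at 6 is achievable: N in 6; J in 7; G in 4; Z in 3; B in 1; U in 5; P in 2.

6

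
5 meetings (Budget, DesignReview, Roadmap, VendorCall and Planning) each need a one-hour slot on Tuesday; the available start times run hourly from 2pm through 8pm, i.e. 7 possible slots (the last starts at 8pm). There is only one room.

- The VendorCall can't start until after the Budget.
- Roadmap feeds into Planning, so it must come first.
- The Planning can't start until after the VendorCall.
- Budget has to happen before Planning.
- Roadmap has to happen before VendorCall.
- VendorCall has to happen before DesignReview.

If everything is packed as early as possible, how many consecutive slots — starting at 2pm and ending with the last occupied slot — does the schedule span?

The precedence chain requires at least 3 distinct slots.
With at most 1 per slot and 5 meetings, at least 5 slots are needed.
5 works (last occupied slot: 6pm): for example Planning in 5pm, DesignReview in 6pm, Budget in 2pm, Roadmap in 3pm, VendorCall in 4pm.

5 slots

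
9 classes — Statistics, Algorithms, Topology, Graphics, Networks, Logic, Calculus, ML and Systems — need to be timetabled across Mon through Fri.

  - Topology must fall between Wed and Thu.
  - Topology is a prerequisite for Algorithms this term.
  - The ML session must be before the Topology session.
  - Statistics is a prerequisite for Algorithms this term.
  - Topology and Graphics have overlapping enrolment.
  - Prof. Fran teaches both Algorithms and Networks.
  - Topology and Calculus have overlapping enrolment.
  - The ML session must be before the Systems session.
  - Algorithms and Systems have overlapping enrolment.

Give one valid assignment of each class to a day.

Logic -> Mon, Algorithms -> Thu, Graphics -> Mon, Statistics -> Mon, Systems -> Tue, ML -> Mon, Topology -> Wed, Networks -> Mon, Calculus -> Mon

Checking: Statistics(Mon) before Algorithms(Thu); ML(Mon) before Systems(Tue); Topology(Wed) before Algorithms(Thu); ML(Mon) before Topology(Wed); Topology(Wed) != Calculus(Mon); Algorithms(Thu) != Networks(Mon); Algorithms(Thu) != Systems(Tue); Topology(Wed) != Graphics(Mon); Topology=Wed in [Wed,Thu].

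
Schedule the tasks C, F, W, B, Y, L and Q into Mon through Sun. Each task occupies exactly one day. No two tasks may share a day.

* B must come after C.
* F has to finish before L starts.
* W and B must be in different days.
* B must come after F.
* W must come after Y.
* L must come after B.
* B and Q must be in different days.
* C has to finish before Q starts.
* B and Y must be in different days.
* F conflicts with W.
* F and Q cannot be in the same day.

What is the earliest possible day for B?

Precedence pushes B to at least Tue; downstream work caps B at Sat.
B at Wed is achievable: W -> Sat; C -> Mon; Y -> Fri; L -> Thu; Q -> Sun; F -> Tue; B -> Wed.
Nothing earlier works — the conflict and capacity constraints rule out every day before Wed.

Wed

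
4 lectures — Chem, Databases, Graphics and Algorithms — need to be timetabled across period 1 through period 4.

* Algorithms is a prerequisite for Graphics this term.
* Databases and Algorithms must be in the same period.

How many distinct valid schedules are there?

24

Splitting on Chem: it can be period 1 (6), period 2 (6), period 3 (6), period 4 (6). Listing each branch's schedules as (Databases, Graphics, Algorithms) by period number:
Chem=period 1: (1,2,1) (1,3,1) (1,4,1) (2,3,2) (2,4,2) (3,4,3) — 6.
Chem=period 2: (1,2,1) (1,3,1) (1,4,1) (2,3,2) (2,4,2) (3,4,3) — 6.
Chem=period 3: (1,2,1) (1,3,1) (1,4,1) (2,3,2) (2,4,2) (3,4,3) — 6.
Chem=period 4: (1,2,1) (1,3,1) (1,4,1) (2,3,2) (2,4,2) (3,4,3) — 6.
Summing: 6 + 6 + 6 + 6 = 24.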